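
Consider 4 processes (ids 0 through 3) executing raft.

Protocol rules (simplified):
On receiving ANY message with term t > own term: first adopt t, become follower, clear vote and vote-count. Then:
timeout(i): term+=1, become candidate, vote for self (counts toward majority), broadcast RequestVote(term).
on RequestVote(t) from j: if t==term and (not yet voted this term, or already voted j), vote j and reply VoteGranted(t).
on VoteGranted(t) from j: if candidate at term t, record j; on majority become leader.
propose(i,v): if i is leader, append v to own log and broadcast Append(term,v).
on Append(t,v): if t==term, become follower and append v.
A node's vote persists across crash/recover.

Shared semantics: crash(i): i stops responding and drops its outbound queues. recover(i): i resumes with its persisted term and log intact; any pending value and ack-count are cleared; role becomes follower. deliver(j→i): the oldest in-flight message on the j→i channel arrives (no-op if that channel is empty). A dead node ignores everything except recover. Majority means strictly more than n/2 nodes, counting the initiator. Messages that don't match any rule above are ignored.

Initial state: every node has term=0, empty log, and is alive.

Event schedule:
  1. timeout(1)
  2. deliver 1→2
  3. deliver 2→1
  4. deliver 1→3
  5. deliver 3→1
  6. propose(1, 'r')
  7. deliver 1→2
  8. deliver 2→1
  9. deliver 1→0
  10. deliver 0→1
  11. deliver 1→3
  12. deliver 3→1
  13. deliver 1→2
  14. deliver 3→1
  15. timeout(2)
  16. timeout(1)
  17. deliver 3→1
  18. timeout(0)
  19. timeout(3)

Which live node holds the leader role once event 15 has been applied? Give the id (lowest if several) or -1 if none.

1

1. timeout(1):  <1:cand t1 ->
2. deliver 1→2:  <2:foll t1 ->
3. deliver 2→1:  nop
4. deliver 1→3:  <3:foll t1 ->
5. deliver 3→1:  <1:lead t1 ->
6. propose(1,'r'):  <1:lead t1 r>
7. deliver 1→2:  <2:foll t1 r>
8. deliver 2→1:  nop
9. deliver 1→0:  <0:foll t1 ->
10. deliver 0→1:  nop
11. deliver 1→3:  <3:foll t1 r>
12. deliver 3→1:  nop
13. deliver 1→2:  nop
14. deliver 3→1:  nop
15. timeout(2):  <2:cand t2 r>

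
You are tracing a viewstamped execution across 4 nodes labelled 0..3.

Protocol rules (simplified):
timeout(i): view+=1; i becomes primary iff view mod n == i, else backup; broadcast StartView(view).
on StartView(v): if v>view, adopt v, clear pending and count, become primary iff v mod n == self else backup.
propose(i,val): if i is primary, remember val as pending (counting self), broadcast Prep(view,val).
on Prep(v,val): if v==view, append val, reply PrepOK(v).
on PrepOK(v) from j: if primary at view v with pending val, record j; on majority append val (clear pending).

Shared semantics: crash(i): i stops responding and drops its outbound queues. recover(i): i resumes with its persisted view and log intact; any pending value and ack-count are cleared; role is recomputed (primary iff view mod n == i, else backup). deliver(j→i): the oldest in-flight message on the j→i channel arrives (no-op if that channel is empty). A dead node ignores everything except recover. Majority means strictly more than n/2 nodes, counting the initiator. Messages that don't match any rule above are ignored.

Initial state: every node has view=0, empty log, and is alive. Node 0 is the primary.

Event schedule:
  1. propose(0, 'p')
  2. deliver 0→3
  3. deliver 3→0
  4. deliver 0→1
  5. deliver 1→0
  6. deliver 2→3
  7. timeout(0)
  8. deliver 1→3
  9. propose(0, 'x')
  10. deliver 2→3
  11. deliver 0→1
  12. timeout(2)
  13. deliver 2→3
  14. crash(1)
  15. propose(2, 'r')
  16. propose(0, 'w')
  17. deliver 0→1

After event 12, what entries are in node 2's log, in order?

e1 propose(0,'p'): ·
e2 deliver 0→3: 3[back,v=0,p]
e3 deliver 3→0: ·
e4 deliver 0→1: 1[back,v=0,p]
e5 deliver 1→0: 0[prim,v=0,p]
e6 deliver 2→3: ·
e7 timeout(0): 0[back,v=1,p]
e8 deliver 1→3: ·
e9 propose(0,'x'): ·
e10 deliver 2→3: ·
e11 deliver 0→1: 1[prim,v=1,p]
e12 timeout(2): 2[back,v=1,-]

empty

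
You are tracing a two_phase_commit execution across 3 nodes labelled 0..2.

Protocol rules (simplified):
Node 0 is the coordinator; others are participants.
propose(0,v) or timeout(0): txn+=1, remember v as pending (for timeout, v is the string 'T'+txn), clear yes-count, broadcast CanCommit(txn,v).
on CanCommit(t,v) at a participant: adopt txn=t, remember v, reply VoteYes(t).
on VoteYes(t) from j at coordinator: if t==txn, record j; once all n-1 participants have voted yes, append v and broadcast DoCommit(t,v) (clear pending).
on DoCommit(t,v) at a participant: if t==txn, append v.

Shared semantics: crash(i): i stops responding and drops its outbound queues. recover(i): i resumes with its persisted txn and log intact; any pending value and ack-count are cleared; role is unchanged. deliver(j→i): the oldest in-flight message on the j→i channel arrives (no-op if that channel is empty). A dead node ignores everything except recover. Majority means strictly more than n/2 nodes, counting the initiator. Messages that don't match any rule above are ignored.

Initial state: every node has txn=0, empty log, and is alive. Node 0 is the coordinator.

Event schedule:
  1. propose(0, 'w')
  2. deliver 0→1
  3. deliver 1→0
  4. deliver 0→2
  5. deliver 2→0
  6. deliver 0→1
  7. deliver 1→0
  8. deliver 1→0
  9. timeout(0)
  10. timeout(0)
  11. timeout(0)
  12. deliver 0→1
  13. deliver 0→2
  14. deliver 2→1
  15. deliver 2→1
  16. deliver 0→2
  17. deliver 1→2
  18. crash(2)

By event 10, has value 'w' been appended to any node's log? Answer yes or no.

yes

step 1 propose(0,'w'): 0={coor,t=1,log=-}
step 2 deliver 0→1: 1={part,t=1,log=-}
step 3 deliver 1→0: —
step 4 deliver 0→2: 2={part,t=1,log=-}
step 5 deliver 2→0: 0={coor,t=1,log=w}
step 6 deliver 0→1: 1={part,t=1,log=w}
step 7 deliver 1→0: —
step 8 deliver 1→0: —
step 9 timeout(0): 0={coor,t=2,log=w}
step 10 timeout(0): 0={coor,t=3,log=w}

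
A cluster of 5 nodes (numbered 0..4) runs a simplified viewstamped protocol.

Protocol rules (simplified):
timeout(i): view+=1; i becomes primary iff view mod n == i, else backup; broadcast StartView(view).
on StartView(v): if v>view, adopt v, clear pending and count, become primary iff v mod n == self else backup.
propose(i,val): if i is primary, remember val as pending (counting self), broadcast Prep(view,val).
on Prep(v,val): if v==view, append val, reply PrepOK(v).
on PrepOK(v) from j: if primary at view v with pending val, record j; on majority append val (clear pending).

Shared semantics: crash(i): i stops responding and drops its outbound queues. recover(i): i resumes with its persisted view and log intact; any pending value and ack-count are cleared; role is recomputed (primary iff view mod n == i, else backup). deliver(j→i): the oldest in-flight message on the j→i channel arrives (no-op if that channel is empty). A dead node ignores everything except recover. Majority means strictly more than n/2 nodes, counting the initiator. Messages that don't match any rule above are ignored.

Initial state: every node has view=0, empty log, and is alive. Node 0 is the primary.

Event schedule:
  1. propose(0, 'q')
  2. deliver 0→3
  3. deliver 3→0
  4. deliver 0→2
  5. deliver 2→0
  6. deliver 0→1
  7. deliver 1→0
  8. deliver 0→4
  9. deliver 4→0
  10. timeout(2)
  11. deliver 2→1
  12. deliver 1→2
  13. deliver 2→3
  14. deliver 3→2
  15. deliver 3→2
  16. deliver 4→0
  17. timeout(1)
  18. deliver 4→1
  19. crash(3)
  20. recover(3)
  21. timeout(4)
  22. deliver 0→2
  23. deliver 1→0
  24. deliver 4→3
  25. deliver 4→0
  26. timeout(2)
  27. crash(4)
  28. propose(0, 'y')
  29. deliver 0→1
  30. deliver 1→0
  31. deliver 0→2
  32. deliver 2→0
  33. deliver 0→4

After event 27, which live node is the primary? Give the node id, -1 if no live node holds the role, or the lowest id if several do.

2

step 1 propose(0,'q'): —
step 2 deliver 0→3: 3={back,v=0,log=q}
step 3 deliver 3→0: —
step 4 deliver 0→2: 2={back,v=0,log=q}
step 5 deliver 2→0: 0={prim,v=0,log=q}
step 6 deliver 0→1: 1={back,v=0,log=q}
step 7 deliver 1→0: —
step 8 deliver 0→4: 4={back,v=0,log=q}
step 9 deliver 4→0: —
step 10 timeout(2): 2={back,v=1,log=q}
step 11 deliver 2→1: 1={prim,v=1,log=q}
step 12 deliver 1→2: —
step 13 deliver 2→3: 3={back,v=1,log=q}
step 14 deliver 3→2: —
step 15 deliver 3→2: —
step 16 deliver 4→0: —
step 17 timeout(1): 1={back,v=2,log=q}
step 18 deliver 4→1: —
step 19 crash(3): 3={✗back,v=1,log=q}
step 20 recover(3): 3={back,v=1,log=q}
step 21 timeout(4): 4={back,v=1,log=q}
step 22 deliver 0→2: —
step 23 deliver 1→0: 0={back,v=2,log=q}
step 24 deliver 4→3: —
step 25 deliver 4→0: —
step 26 timeout(2): 2={prim,v=2,log=q}
step 27 crash(4): 4={✗back,v=1,log=q}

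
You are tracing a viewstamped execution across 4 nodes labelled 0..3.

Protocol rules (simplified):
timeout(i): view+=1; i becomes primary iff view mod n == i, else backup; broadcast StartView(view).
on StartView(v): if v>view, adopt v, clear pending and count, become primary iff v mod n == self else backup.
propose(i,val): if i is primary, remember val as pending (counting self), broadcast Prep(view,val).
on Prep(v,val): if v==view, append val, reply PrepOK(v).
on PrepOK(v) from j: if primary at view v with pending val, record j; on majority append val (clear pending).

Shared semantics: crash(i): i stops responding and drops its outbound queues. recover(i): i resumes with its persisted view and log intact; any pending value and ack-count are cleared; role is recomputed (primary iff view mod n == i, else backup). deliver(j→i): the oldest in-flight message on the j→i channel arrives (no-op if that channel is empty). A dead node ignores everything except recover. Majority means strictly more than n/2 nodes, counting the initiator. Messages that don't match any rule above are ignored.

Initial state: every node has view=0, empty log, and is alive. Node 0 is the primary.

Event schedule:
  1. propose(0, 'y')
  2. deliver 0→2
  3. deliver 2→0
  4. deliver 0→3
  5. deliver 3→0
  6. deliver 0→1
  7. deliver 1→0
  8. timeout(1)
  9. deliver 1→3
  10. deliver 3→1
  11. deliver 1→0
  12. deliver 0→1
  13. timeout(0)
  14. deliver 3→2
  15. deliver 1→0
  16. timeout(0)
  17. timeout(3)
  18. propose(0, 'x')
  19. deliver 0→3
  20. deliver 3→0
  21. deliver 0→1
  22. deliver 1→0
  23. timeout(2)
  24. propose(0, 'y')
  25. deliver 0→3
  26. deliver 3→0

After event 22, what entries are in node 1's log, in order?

after 1 — propose(0,'y'): ·
after 2 — deliver 0→2: n2:back/v0/[y]
after 3 — deliver 2→0: ·
after 4 — deliver 0→3: n3:back/v0/[y]
after 5 — deliver 3→0: n0:prim/v0/[y]
after 6 — deliver 0→1: n1:back/v0/[y]
after 7 — deliver 1→0: ·
after 8 — timeout(1): n1:prim/v1/[y]
after 9 — deliver 1→3: n3:back/v1/[y]
after 10 — deliver 3→1: ·
after 11 — deliver 1→0: n0:back/v1/[y]
after 12 — deliver 0→1: ·
after 13 — timeout(0): n0:back/v2/[y]
after 14 — deliver 3→2: ·
after 15 — deliver 1→0: ·
after 16 — timeout(0): n0:back/v3/[y]
after 17 — timeout(3): n3:back/v2/[y]
after 18 — propose(0,'x'): ·
after 19 — deliver 0→3: ·
after 20 — deliver 3→0: ·
after 21 — deliver 0→1: n1:back/v2/[y]
after 22 — deliver 1→0: ·

y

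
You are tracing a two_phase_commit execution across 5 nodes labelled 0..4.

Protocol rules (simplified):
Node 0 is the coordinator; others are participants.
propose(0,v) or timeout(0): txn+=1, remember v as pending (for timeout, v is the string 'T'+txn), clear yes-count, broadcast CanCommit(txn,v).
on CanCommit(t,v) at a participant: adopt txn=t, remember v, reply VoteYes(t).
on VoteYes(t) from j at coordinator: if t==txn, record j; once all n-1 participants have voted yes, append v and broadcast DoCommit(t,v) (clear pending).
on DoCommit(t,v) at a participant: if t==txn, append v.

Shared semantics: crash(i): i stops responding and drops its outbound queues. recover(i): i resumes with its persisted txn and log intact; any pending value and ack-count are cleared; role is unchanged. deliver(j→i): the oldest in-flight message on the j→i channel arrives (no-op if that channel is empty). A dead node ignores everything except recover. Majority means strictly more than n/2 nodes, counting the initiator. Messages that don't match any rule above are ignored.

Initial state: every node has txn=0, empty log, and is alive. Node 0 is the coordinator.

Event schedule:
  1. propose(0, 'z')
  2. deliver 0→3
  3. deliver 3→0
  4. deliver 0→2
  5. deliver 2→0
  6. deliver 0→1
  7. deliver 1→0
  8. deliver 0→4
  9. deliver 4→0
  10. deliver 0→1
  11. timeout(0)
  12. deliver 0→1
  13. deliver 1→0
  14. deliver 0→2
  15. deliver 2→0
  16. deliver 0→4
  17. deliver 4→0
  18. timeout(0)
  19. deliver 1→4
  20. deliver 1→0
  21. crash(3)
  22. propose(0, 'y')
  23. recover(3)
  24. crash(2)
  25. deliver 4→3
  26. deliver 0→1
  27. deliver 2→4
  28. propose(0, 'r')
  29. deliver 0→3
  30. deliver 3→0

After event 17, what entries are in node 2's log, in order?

z

e1 propose(0,'z'): 0[coor,t=1,-]
e2 deliver 0→3: 3[part,t=1,-]
e3 deliver 3→0: ·
e4 deliver 0→2: 2[part,t=1,-]
e5 deliver 2→0: ·
e6 deliver 0→1: 1[part,t=1,-]
e7 deliver 1→0: ·
e8 deliver 0→4: 4[part,t=1,-]
e9 deliver 4→0: 0[coor,t=1,z]
e10 deliver 0→1: 1[part,t=1,z]
e11 timeout(0): 0[coor,t=2,z]
e12 deliver 0→1: 1[part,t=2,z]
e13 deliver 1→0: ·
e14 deliver 0→2: 2[part,t=1,z]
e15 deliver 2→0: ·
e16 deliver 0→4: 4[part,t=1,z]
e17 deliver 4→0: ·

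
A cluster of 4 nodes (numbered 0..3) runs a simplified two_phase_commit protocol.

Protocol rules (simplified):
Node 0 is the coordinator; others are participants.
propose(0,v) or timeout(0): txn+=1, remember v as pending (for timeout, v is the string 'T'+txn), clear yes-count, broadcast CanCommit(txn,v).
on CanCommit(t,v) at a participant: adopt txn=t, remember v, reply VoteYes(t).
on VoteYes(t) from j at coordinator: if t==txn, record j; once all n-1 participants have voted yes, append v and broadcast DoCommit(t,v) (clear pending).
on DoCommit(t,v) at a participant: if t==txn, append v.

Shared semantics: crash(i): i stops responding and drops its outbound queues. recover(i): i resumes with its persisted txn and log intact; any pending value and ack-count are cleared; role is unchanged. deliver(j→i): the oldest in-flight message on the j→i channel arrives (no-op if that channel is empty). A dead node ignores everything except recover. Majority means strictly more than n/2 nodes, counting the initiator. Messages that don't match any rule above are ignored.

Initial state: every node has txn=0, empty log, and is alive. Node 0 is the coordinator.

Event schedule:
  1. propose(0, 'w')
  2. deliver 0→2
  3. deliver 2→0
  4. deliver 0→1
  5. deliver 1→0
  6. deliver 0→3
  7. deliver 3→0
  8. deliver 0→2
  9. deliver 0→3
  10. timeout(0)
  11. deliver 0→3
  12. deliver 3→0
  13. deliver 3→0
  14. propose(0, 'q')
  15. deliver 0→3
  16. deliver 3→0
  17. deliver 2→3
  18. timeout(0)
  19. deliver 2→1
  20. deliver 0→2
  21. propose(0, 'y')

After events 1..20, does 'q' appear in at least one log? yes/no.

step 1 propose(0,'w'): 0={coor,t=1,log=-}
step 2 deliver 0→2: 2={part,t=1,log=-}
step 3 deliver 2→0: —
step 4 deliver 0→1: 1={part,t=1,log=-}
step 5 deliver 1→0: —
step 6 deliver 0→3: 3={part,t=1,log=-}
step 7 deliver 3→0: 0={coor,t=1,log=w}
step 8 deliver 0→2: 2={part,t=1,log=w}
step 9 deliver 0→3: 3={part,t=1,log=w}
step 10 timeout(0): 0={coor,t=2,log=w}
step 11 deliver 0→3: 3={part,t=2,log=w}
step 12 deliver 3→0: —
step 13 deliver 3→0: —
step 14 propose(0,'q'): 0={coor,t=3,log=w}
step 15 deliver 0→3: 3={part,t=3,log=w}
step 16 deliver 3→0: —
step 17 deliver 2→3: —
step 18 timeout(0): 0={coor,t=4,log=w}
step 19 deliver 2→1: —
step 20 deliver 0→2: 2={part,t=2,log=w}

no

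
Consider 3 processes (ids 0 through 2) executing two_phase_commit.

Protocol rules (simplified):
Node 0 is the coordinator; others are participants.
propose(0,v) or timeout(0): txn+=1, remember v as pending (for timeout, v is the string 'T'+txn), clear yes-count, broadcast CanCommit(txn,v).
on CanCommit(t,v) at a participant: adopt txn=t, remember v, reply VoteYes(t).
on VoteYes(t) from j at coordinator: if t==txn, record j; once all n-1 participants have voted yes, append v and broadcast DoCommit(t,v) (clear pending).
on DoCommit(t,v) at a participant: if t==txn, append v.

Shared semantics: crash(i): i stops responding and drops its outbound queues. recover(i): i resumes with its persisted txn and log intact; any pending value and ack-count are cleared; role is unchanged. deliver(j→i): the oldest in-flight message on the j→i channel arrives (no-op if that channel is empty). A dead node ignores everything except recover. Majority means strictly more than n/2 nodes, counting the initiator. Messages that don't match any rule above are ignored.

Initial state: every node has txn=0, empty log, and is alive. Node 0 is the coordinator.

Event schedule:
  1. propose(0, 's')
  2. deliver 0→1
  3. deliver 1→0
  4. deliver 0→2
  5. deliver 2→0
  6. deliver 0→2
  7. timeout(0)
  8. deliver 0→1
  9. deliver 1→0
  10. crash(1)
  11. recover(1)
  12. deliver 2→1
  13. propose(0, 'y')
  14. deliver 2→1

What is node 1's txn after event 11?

e1 propose(0,'s'): 0[coor,t=1,-]
e2 deliver 0→1: 1[part,t=1,-]
e3 deliver 1→0: ·
e4 deliver 0→2: 2[part,t=1,-]
e5 deliver 2→0: 0[coor,t=1,s]
e6 deliver 0→2: 2[part,t=1,s]
e7 timeout(0): 0[coor,t=2,s]
e8 deliver 0→1: 1[part,t=1,s]
e9 deliver 1→0: ·
e10 crash(1): 1[✗part,t=1,s]
e11 recover(1): 1[part,t=1,s]

1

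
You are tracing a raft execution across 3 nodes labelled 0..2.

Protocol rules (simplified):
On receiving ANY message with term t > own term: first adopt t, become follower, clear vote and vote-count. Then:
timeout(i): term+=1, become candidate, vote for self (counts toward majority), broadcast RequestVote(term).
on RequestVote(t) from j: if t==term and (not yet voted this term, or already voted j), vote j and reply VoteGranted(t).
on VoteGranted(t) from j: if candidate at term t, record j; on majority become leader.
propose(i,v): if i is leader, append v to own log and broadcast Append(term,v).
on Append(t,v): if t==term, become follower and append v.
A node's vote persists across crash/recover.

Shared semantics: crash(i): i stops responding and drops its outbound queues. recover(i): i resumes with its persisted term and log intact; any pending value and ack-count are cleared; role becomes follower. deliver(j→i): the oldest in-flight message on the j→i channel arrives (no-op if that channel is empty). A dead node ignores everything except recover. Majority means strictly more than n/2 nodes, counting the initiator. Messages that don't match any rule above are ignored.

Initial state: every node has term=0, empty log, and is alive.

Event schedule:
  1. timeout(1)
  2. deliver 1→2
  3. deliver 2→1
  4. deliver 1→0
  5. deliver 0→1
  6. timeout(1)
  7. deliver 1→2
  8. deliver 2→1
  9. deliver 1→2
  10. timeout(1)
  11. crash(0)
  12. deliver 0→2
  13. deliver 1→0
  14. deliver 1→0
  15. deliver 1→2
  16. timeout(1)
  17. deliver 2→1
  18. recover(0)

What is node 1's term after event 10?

e1 timeout(1): 1[cand,t=1,-]
e2 deliver 1→2: 2[foll,t=1,-]
e3 deliver 2→1: 1[lead,t=1,-]
e4 deliver 1→0: 0[foll,t=1,-]
e5 deliver 0→1: ·
e6 timeout(1): 1[cand,t=2,-]
e7 deliver 1→2: 2[foll,t=2,-]
e8 deliver 2→1: 1[lead,t=2,-]
e9 deliver 1→2: ·
e10 timeout(1): 1[cand,t=3,-]

3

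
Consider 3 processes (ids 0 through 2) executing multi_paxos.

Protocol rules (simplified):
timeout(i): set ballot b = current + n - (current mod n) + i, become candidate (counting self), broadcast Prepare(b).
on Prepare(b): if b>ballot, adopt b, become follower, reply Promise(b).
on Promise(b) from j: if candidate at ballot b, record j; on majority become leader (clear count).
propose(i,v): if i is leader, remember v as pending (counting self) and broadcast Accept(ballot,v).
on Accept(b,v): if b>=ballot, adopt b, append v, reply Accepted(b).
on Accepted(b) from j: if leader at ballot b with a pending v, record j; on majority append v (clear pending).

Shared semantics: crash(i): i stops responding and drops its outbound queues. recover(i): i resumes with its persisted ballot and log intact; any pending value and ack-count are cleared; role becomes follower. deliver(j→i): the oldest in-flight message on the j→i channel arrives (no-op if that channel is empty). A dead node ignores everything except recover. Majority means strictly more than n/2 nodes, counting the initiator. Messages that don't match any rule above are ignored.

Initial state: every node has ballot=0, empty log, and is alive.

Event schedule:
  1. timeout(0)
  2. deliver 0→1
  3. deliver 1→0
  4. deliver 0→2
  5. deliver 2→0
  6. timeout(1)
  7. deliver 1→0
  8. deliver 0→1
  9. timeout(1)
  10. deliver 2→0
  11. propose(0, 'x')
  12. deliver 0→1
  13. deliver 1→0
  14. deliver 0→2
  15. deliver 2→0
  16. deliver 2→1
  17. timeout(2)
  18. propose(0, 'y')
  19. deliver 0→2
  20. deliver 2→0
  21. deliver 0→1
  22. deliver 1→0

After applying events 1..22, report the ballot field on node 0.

10

after 1 — timeout(0): n0:cand/b3/[-]
after 2 — deliver 0→1: n1:foll/b3/[-]
after 3 — deliver 1→0: n0:lead/b3/[-]
after 4 — deliver 0→2: n2:foll/b3/[-]
after 5 — deliver 2→0: ·
after 6 — timeout(1): n1:cand/b7/[-]
after 7 — deliver 1→0: n0:foll/b7/[-]
after 8 — deliver 0→1: n1:lead/b7/[-]
after 9 — timeout(1): n1:cand/b10/[-]
after 10 — deliver 2→0: ·
after 11 — propose(0,'x'): ·
after 12 — deliver 0→1: ·
after 13 — deliver 1→0: n0:foll/b10/[-]
after 14 — deliver 0→2: ·
after 15 — deliver 2→0: ·
after 16 — deliver 2→1: ·
after 17 — timeout(2): n2:cand/b8/[-]
after 18 — propose(0,'y'): ·
after 19 — deliver 0→2: ·
after 20 — deliver 2→0: ·
after 21 — deliver 0→1: n1:lead/b10/[-]
after 22 — deliver 1→0: ·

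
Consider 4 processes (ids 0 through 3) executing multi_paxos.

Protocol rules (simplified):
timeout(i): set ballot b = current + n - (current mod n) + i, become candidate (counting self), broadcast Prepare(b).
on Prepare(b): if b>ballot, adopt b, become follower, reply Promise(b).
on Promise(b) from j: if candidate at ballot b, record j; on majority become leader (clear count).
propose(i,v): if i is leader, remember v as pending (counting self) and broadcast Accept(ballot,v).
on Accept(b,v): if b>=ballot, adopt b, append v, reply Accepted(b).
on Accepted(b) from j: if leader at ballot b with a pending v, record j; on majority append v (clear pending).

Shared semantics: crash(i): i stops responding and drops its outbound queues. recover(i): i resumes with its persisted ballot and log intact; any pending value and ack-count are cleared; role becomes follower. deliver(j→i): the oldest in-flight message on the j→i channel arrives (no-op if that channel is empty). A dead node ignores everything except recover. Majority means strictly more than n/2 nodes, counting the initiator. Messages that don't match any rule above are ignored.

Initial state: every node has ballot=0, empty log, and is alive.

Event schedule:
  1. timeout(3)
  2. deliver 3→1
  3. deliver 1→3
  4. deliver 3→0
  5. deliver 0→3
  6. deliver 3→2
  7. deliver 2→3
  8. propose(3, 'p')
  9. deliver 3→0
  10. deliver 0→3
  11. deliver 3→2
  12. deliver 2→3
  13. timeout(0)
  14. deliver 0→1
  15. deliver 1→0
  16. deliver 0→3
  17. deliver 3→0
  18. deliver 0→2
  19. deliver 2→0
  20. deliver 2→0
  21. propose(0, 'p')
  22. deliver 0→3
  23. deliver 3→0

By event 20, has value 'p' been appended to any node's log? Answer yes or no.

yes

step 1 timeout(3): 3={cand,b=7,log=-}
step 2 deliver 3→1: 1={foll,b=7,log=-}
step 3 deliver 1→3: —
step 4 deliver 3→0: 0={foll,b=7,log=-}
step 5 deliver 0→3: 3={lead,b=7,log=-}
step 6 deliver 3→2: 2={foll,b=7,log=-}
step 7 deliver 2→3: —
step 8 propose(3,'p'): —
step 9 deliver 3→0: 0={foll,b=7,log=p}
step 10 deliver 0→3: —
step 11 deliver 3→2: 2={foll,b=7,log=p}
step 12 deliver 2→3: 3={lead,b=7,log=p}
step 13 timeout(0): 0={cand,b=8,log=p}
step 14 deliver 0→1: 1={foll,b=8,log=-}
step 15 deliver 1→0: —
step 16 deliver 0→3: 3={foll,b=8,log=p}
step 17 deliver 3→0: 0={lead,b=8,log=p}
step 18 deliver 0→2: 2={foll,b=8,log=p}
step 19 deliver 2→0: —
step 20 deliver 2→0: —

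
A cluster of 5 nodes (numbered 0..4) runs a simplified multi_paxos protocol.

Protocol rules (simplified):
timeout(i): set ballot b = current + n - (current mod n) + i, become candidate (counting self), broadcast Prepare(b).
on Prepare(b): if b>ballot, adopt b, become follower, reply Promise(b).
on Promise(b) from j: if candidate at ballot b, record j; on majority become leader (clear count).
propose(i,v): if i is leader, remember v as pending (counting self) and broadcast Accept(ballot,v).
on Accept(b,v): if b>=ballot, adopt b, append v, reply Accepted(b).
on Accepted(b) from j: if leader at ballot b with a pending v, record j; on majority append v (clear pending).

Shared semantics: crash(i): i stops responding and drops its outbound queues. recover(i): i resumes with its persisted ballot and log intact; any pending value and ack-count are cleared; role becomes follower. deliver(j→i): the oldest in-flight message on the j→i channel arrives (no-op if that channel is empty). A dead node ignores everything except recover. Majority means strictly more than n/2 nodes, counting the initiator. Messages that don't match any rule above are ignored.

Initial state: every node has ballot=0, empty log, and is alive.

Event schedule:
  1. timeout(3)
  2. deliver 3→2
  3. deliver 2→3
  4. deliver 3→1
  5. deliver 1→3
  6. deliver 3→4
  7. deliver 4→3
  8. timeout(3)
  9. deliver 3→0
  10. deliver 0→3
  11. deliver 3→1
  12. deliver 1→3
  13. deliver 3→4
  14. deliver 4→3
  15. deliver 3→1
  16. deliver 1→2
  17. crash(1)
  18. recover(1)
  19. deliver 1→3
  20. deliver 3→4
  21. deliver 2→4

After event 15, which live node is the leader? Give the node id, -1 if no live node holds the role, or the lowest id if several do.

3

step 1 timeout(3): 3={cand,b=8,log=-}
step 2 deliver 3→2: 2={foll,b=8,log=-}
step 3 deliver 2→3: —
step 4 deliver 3→1: 1={foll,b=8,log=-}
step 5 deliver 1→3: 3={lead,b=8,log=-}
step 6 deliver 3→4: 4={foll,b=8,log=-}
step 7 deliver 4→3: —
step 8 timeout(3): 3={cand,b=13,log=-}
step 9 deliver 3→0: 0={foll,b=8,log=-}
step 10 deliver 0→3: —
step 11 deliver 3→1: 1={foll,b=13,log=-}
step 12 deliver 1→3: —
step 13 deliver 3→4: 4={foll,b=13,log=-}
step 14 deliver 4→3: 3={lead,b=13,log=-}
step 15 deliver 3→1: —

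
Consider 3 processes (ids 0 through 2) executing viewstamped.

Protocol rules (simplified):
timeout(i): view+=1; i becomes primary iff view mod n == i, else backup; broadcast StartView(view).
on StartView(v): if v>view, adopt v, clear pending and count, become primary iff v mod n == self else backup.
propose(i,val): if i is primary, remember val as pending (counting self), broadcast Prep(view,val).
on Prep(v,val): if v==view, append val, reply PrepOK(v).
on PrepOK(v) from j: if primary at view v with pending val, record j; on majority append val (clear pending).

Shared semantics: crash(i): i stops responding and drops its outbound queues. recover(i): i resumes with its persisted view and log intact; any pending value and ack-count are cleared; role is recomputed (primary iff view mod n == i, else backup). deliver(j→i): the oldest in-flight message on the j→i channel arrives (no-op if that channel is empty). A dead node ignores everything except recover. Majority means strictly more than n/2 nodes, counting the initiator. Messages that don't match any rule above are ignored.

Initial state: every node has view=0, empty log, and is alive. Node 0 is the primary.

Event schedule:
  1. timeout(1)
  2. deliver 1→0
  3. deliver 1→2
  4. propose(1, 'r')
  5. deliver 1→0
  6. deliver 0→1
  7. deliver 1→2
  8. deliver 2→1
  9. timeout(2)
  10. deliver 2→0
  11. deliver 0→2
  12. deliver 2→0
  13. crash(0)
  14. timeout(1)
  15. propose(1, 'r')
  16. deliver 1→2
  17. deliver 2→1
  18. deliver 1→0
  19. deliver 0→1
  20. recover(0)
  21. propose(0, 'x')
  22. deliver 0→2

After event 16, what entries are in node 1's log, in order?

r

[1] timeout(1) → N1(prim v1 [-])
[2] deliver 1→0 → N0(back v1 [-])
[3] deliver 1→2 → N2(back v1 [-])
[4] propose(1,'r') → ∅
[5] deliver 1→0 → N0(back v1 [r])
[6] deliver 0→1 → N1(prim v1 [r])
[7] deliver 1→2 → N2(back v1 [r])
[8] deliver 2→1 → ∅
[9] timeout(2) → N2(prim v2 [r])
[10] deliver 2→0 → N0(back v2 [r])
[11] deliver 0→2 → ∅
[12] deliver 2→0 → ∅
[13] crash(0) → N0(✗back v2 [r])
[14] timeout(1) → N1(back v2 [r])
[15] propose(1,'r') → ∅
[16] deliver 1→2 → ∅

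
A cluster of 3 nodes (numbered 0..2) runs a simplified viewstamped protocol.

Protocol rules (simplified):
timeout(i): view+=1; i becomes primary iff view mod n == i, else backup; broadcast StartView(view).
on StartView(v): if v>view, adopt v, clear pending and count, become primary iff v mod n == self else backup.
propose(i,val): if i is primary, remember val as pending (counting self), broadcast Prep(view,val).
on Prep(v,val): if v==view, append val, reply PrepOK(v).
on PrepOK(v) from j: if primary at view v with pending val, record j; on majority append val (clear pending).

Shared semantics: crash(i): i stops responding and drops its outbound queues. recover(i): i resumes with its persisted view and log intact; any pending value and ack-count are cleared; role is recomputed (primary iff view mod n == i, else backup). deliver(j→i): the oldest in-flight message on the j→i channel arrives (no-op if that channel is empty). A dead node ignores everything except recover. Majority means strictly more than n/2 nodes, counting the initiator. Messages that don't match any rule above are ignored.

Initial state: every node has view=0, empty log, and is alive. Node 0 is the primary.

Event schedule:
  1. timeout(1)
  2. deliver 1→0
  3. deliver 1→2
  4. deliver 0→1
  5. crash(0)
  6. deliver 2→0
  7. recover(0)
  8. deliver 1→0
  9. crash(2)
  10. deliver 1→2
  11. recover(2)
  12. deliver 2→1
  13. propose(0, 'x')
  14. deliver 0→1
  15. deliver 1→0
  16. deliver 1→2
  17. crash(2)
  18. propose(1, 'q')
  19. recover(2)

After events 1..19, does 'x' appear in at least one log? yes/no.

no

1. timeout(1):  <1:prim v1 ->
2. deliver 1→0:  <0:back v1 ->
3. deliver 1→2:  <2:back v1 ->
4. deliver 0→1:  nop
5. crash(0):  <0:✗back v1 ->
6. deliver 2→0:  nop
7. recover(0):  <0:back v1 ->
8. deliver 1→0:  nop
9. crash(2):  <2:✗back v1 ->
10. deliver 1→2:  nop
11. recover(2):  <2:back v1 ->
12. deliver 2→1:  nop
13. propose(0,'x'):  nop
14. deliver 0→1:  nop
15. deliver 1→0:  nop
16. deliver 1→2:  nop
17. crash(2):  <2:✗back v1 ->
18. propose(1,'q'):  nop
19. recover(2):  <2:back v1 ->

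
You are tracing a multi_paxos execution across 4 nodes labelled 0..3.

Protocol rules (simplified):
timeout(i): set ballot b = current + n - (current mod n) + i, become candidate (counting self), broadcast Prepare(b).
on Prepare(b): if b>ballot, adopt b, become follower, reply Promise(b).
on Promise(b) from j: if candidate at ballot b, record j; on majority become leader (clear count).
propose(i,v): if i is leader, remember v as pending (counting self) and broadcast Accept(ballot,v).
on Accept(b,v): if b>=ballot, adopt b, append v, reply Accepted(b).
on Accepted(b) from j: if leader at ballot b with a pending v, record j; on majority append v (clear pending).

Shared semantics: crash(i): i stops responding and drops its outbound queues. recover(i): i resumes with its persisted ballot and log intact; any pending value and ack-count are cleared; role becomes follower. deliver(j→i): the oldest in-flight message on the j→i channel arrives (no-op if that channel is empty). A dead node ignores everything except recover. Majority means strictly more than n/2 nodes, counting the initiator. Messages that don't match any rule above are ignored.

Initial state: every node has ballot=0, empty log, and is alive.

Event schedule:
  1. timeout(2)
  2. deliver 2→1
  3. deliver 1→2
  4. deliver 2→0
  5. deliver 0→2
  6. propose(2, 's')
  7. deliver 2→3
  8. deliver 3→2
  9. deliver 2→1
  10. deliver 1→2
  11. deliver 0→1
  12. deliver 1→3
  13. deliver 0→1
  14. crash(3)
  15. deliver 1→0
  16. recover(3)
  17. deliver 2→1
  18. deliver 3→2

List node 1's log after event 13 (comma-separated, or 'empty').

s

e1 timeout(2): 2[cand,b=6,-]
e2 deliver 2→1: 1[foll,b=6,-]
e3 deliver 1→2: ·
e4 deliver 2→0: 0[foll,b=6,-]
e5 deliver 0→2: 2[lead,b=6,-]
e6 propose(2,'s'): ·
e7 deliver 2→3: 3[foll,b=6,-]
e8 deliver 3→2: ·
e9 deliver 2→1: 1[foll,b=6,s]
e10 deliver 1→2: ·
e11 deliver 0→1: ·
e12 deliver 1→3: ·
e13 deliver 0→1: ·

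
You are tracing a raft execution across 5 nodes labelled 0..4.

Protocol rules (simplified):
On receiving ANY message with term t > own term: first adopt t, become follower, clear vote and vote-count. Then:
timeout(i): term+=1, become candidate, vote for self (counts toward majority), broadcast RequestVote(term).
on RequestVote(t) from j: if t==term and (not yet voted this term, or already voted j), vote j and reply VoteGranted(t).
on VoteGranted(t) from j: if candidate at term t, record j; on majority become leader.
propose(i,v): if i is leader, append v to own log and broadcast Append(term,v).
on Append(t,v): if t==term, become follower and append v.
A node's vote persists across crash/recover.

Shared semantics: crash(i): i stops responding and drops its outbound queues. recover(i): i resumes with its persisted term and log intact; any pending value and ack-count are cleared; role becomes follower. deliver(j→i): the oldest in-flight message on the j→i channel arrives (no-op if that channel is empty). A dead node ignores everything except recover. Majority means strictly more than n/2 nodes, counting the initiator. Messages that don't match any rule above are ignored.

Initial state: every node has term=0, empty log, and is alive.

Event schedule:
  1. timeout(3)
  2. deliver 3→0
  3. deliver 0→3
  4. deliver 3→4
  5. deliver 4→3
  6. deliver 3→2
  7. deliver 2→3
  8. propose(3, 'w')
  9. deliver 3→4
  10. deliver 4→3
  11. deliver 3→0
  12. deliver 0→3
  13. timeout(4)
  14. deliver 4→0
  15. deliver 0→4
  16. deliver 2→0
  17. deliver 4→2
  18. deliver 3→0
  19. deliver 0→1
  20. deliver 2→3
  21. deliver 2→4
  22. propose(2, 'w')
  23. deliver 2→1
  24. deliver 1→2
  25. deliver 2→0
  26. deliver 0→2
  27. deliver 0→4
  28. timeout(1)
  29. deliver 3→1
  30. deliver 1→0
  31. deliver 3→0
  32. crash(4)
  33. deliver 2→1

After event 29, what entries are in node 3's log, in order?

w

after 1 — timeout(3): n3:cand/t1/[-]
after 2 — deliver 3→0: n0:foll/t1/[-]
after 3 — deliver 0→3: ·
after 4 — deliver 3→4: n4:foll/t1/[-]
after 5 — deliver 4→3: n3:lead/t1/[-]
after 6 — deliver 3→2: n2:foll/t1/[-]
after 7 — deliver 2→3: ·
after 8 — propose(3,'w'): n3:lead/t1/[w]
after 9 — deliver 3→4: n4:foll/t1/[w]
after 10 — deliver 4→3: ·
after 11 — deliver 3→0: n0:foll/t1/[w]
after 12 — deliver 0→3: ·
after 13 — timeout(4): n4:cand/t2/[w]
after 14 — deliver 4→0: n0:foll/t2/[w]
after 15 — deliver 0→4: ·
after 16 — deliver 2→0: ·
after 17 — deliver 4→2: n2:foll/t2/[-]
after 18 — deliver 3→0: ·
after 19 — deliver 0→1: ·
after 20 — deliver 2→3: ·
after 21 — deliver 2→4: n4:lead/t2/[w]
after 22 — propose(2,'w'): ·
after 23 — deliver 2→1: ·
after 24 — deliver 1→2: ·
after 25 — deliver 2→0: ·
after 26 — deliver 0→2: ·
after 27 — deliver 0→4: ·
after 28 — timeout(1): n1:cand/t1/[-]
after 29 — deliver 3→1: ·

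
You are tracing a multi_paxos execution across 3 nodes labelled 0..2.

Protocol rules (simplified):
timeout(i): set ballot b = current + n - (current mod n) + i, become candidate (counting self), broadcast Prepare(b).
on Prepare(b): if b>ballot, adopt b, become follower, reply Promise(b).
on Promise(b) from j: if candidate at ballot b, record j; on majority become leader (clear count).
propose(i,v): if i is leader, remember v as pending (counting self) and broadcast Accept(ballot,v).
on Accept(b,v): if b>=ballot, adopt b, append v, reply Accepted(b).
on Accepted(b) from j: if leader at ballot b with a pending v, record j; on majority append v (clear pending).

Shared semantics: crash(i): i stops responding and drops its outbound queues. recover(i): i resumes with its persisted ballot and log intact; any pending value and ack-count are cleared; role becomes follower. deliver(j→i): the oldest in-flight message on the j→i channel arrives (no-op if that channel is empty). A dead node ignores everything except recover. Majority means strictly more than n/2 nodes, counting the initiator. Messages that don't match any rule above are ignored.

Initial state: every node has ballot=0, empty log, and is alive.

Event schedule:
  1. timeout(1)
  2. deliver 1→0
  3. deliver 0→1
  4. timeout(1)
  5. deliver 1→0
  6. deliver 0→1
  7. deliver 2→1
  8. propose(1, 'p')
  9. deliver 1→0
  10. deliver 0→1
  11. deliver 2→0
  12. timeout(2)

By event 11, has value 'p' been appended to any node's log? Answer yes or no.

e1 timeout(1): 1[cand,b=4,-]
e2 deliver 1→0: 0[foll,b=4,-]
e3 deliver 0→1: 1[lead,b=4,-]
e4 timeout(1): 1[cand,b=7,-]
e5 deliver 1→0: 0[foll,b=7,-]
e6 deliver 0→1: 1[lead,b=7,-]
e7 deliver 2→1: ·
e8 propose(1,'p'): ·
e9 deliver 1→0: 0[foll,b=7,p]
e10 deliver 0→1: 1[lead,b=7,p]
e11 deliver 2→0: ·

yes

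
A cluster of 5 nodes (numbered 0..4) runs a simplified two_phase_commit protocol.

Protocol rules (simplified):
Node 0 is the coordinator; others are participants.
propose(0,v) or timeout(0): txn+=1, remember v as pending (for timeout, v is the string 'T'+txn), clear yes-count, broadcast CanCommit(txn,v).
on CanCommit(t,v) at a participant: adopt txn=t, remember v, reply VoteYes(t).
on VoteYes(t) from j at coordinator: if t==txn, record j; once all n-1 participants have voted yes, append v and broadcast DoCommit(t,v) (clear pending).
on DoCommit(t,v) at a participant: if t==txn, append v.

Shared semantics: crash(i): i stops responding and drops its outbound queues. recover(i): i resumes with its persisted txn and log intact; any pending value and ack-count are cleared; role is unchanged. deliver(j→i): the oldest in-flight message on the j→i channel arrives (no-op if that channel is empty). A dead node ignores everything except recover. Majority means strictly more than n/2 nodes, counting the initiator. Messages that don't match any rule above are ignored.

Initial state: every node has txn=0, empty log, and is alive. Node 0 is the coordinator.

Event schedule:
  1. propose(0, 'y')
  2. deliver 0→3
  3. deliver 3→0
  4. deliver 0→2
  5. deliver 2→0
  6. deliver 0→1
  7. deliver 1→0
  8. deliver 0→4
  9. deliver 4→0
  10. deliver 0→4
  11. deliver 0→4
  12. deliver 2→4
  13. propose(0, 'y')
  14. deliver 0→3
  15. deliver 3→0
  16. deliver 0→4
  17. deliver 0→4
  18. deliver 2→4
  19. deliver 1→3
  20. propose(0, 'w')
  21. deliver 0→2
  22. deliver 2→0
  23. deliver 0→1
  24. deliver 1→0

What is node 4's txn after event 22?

[1] propose(0,'y') → N0(coor t1 [-])
[2] deliver 0→3 → N3(part t1 [-])
[3] deliver 3→0 → ∅
[4] deliver 0→2 → N2(part t1 [-])
[5] deliver 2→0 → ∅
[6] deliver 0→1 → N1(part t1 [-])
[7] deliver 1→0 → ∅
[8] deliver 0→4 → N4(part t1 [-])
[9] deliver 4→0 → N0(coor t1 [y])
[10] deliver 0→4 → N4(part t1 [y])
[11] deliver 0→4 → ∅
[12] deliver 2→4 → ∅
[13] propose(0,'y') → N0(coor t2 [y])
[14] deliver 0→3 → N3(part t1 [y])
[15] deliver 3→0 → ∅
[16] deliver 0→4 → N4(part t2 [y])
[17] deliver 0→4 → ∅
[18] deliver 2→4 → ∅
[19] deliver 1→3 → ∅
[20] propose(0,'w') → N0(coor t3 [y])
[21] deliver 0→2 → N2(part t1 [y])
[22] deliver 2→0 → ∅

2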